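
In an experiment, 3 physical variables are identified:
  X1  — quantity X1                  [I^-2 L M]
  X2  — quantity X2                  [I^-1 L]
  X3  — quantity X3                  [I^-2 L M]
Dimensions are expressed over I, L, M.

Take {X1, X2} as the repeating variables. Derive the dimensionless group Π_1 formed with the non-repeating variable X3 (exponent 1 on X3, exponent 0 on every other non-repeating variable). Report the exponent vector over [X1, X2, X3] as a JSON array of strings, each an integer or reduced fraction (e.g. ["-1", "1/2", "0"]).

Dimensional matrix (I×L×M by X1×X2×X3):
  I: [-2 -1 -2]
  L: [ 1  1  1]
  M: [ 1  0  1]
RREF → pivots at {X1,X2} ⇒ r = 2
Repeat: X1,X2; free: X3
RREF:
  r0: [   1    0    1]
  r1: [   0    1    0]
  r2: [   0    0    0]
Fix exponent of X3 at 1; solve each RREF row for its pivot's exponent:
  r0: exp(X1) + (1)·1 = 0 ⇒ exp(X1) = -1
  r1: exp(X2) + (0)·1 = 0 ⇒ exp(X2) = 0
Π_1 = X1^-1 · X3

["-1", "0", "1"]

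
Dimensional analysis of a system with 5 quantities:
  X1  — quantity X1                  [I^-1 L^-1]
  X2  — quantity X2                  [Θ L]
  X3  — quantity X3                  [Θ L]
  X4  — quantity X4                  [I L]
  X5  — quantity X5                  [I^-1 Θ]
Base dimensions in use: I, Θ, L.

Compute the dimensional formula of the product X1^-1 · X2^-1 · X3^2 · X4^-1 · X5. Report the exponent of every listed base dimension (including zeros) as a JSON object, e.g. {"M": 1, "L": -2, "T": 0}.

{"I": -1, "Θ": 2, "L": 1}

Dimensional matrix (I×Θ×L by X1×X2×X3×X4×X5):
  I: [-1  0  0  1 -1]
  Θ: [ 0  1  1  0  1]
  L: [-1  1  1  1  0]
  [I]: (-1)·-1+(-1)·0+(2)·0+(-1)·1+(1)·-1 = -1
  [Θ]: (-1)·0+(-1)·1+(2)·1+(-1)·0+(1)·1 = 2
  [L]: (-1)·-1+(-1)·1+(2)·1+(-1)·1+(1)·0 = 1
⇒ I^-1 Θ^2 L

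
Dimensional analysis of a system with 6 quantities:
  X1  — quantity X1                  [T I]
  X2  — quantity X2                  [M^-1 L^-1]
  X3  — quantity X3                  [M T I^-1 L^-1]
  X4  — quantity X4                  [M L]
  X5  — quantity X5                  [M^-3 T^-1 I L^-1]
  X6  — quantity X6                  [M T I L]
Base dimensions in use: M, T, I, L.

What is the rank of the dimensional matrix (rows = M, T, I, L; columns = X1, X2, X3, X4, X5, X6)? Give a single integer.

Write exponents as rows M,T,I,L / cols X1,X2,X3,X4,X5,X6:
  M: [ 0 -1  1  1 -3  1]
  T: [ 1  0  1  0 -1  1]
  I: [ 1  0 -1  0  1  1]
  L: [ 0 -1 -1  1 -1  1]
Row reduction gives pivot columns X1,X2,X3; rank = 3

3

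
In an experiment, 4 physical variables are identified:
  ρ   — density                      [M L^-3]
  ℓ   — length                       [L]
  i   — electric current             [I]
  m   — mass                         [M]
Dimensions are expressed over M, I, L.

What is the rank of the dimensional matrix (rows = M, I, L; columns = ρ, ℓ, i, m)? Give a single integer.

Exponent matrix [M,I,L] × [ρ,ℓ,i,m]:
  M: [ 1  0  0  1]
  I: [ 0  0  1  0]
  L: [-3  1  0  0]
RREF → pivots at {ρ,ℓ,i} ⇒ r = 3

3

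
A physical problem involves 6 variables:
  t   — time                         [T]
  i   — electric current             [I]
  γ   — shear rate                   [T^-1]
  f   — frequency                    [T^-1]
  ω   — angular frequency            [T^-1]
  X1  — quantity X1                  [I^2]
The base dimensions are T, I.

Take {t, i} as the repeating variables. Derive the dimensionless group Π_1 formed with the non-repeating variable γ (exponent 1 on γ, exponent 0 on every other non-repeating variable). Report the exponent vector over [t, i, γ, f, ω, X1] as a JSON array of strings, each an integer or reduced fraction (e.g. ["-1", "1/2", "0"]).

Exponent matrix [T,I] × [t,i,γ,f,ω,X1]:
  T: [ 1  0 -1 -1 -1  0]
  I: [ 0  1  0  0  0  2]
Row reduction gives pivot columns t,i; rank = 2
Repeat: t,i; free: γ,f,ω,X1
RREF:
  r0: [   1    0   -1   -1   -1    0]
  r1: [   0    1    0    0    0    2]
Fix exponent of γ at 1, f at 0, ω at 0, X1 at 0; solve each RREF row for its pivot's exponent:
  r0: exp(t) + (-1)·1 = 0 ⇒ exp(t) = 1
  r1: exp(i) + (0)·1 = 0 ⇒ exp(i) = 0
Π_1 = t · γ

["1", "0", "1", "0", "0", "0"]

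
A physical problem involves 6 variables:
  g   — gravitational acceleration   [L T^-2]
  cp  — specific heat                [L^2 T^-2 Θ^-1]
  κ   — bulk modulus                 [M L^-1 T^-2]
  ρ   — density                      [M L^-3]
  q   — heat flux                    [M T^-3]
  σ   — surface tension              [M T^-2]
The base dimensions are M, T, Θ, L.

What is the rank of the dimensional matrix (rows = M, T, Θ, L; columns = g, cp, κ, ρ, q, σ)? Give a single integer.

Dimensional matrix (M×T×Θ×L by g×cp×κ×ρ×q×σ):
  M: [ 0  0  1  1  1  1]
  T: [-2 -2 -2  0 -3 -2]
  Θ: [ 0 -1  0  0  0  0]
  L: [ 1  2 -1 -3  0  0]
Row reduction gives pivot columns g,cp,κ,ρ; rank = 4

4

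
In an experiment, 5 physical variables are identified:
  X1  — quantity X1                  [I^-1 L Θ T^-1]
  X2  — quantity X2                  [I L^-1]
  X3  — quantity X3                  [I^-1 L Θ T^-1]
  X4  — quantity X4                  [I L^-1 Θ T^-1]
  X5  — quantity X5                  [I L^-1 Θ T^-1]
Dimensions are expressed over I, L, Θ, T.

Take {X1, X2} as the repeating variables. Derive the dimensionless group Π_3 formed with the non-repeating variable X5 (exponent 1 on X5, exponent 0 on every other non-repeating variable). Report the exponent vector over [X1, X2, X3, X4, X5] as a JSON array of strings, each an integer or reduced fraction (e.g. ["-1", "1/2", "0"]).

Write exponents as rows I,L,Θ,T / cols X1,X2,X3,X4,X5:
  I: [-1  1 -1  1  1]
  L: [ 1 -1  1 -1 -1]
  Θ: [ 1  0  1  1  1]
  T: [-1  0 -1 -1 -1]
Echelon form has 2 nonzero rows (pivots: X1,X2)
Pivot set = {X1,X2}, free = {X3,X4,X5}
RREF:
  r0: [   1    0    1    1    1]
  r1: [   0    1    0    2    2]
  r2: [   0    0    0    0    0]
  r3: [   0    0    0    0    0]
Fix exponent of X5 at 1, X3 at 0, X4 at 0; solve each RREF row for its pivot's exponent:
  r0: exp(X1) + (1)·1 = 0 ⇒ exp(X1) = -1
  r1: exp(X2) + (2)·1 = 0 ⇒ exp(X2) = -2
Π_3 = X1^-1 · X2^-2 · X5

["-1", "-2", "0", "0", "1"]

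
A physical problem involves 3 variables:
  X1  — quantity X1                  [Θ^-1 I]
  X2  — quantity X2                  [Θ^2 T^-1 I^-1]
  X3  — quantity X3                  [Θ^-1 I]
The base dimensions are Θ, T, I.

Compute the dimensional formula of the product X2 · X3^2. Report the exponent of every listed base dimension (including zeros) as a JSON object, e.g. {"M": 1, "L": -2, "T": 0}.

Write exponents as rows Θ,T,I / cols X1,X2,X3:
  Θ: [-1  2 -1]
  T: [ 0 -1  0]
  I: [ 1 -1  1]
  [Θ]: (1)·2+(2)·-1 = 0
  [T]: (1)·-1+(2)·0 = -1
  [I]: (1)·-1+(2)·1 = 1
⇒ T^-1 I

{"Θ": 0, "T": -1, "I": 1}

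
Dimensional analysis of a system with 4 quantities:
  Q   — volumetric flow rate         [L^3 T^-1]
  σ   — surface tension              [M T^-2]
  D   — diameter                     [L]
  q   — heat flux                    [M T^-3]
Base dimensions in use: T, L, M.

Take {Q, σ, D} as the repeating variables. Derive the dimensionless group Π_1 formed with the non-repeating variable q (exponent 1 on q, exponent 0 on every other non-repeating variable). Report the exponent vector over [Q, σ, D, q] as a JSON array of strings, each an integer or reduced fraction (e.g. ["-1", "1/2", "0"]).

Write exponents as rows T,L,M / cols Q,σ,D,q:
  T: [-1 -2  0 -3]
  L: [ 3  0  1  0]
  M: [ 0  1  0  1]
Echelon form has 3 nonzero rows (pivots: Q,σ,D)
Pivot set = {Q,σ,D}, free = {q}
RREF:
  r0: [   1    0    0    1]
  r1: [   0    1    0    1]
  r2: [   0    0    1   -3]
Fix exponent of q at 1; solve each RREF row for its pivot's exponent:
  r0: exp(Q) + (1)·1 = 0 ⇒ exp(Q) = -1
  r1: exp(σ) + (1)·1 = 0 ⇒ exp(σ) = -1
  r2: exp(D) + (-3)·1 = 0 ⇒ exp(D) = 3
Π_1 = Q^-1 · σ^-1 · D^3 · q

["-1", "-1", "3", "1"]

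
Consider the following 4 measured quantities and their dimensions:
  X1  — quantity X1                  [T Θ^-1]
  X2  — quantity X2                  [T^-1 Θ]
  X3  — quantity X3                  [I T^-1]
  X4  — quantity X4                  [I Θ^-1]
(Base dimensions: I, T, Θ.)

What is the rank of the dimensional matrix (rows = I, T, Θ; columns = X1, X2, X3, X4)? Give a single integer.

2

Dimensional matrix (I×T×Θ by X1×X2×X3×X4):
  I: [ 0  0  1  1]
  T: [ 1 -1 -1  0]
  Θ: [-1  1  0 -1]
Row reduction gives pivot columns X1,X3; rank = 2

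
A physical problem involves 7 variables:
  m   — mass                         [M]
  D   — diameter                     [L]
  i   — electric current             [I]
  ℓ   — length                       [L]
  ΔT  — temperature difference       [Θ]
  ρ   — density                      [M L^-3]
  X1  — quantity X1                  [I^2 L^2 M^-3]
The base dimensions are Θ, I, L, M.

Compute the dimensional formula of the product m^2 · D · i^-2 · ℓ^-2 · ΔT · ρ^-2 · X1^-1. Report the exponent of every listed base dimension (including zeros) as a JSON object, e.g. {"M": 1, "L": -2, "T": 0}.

Exponent matrix [Θ,I,L,M] × [m,D,i,ℓ,ΔT,ρ,X1]:
  Θ: [ 0  0  0  0  1  0  0]
  I: [ 0  0  1  0  0  0  2]
  L: [ 0  1  0  1  0 -3  2]
  M: [ 1  0  0  0  0  1 -3]
  [Θ]: (2)·0+(1)·0+(-2)·0+(-2)·0+(1)·1+(-2)·0+(-1)·0 = 1
  [I]: (2)·0+(1)·0+(-2)·1+(-2)·0+(1)·0+(-2)·0+(-1)·2 = -4
  [L]: (2)·0+(1)·1+(-2)·0+(-2)·1+(1)·0+(-2)·-3+(-1)·2 = 3
  [M]: (2)·1+(1)·0+(-2)·0+(-2)·0+(1)·0+(-2)·1+(-1)·-3 = 3
⇒ Θ I^-4 L^3 M^3

{"Θ": 1, "I": -4, "L": 3, "M": 3}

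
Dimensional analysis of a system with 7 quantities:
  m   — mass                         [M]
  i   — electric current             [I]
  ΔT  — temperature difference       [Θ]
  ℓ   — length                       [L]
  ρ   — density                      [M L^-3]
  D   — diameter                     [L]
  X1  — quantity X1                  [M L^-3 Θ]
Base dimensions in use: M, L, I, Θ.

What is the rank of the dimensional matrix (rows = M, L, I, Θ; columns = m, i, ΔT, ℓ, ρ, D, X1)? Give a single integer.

4

Dimensional matrix (M×L×I×Θ by m×i×ΔT×ℓ×ρ×D×X1):
  M: [ 1  0  0  0  1  0  1]
  L: [ 0  0  0  1 -3  1 -3]
  I: [ 0  1  0  0  0  0  0]
  Θ: [ 0  0  1  0  0  0  1]
Row reduction gives pivot columns m,i,ΔT,ℓ; rank = 4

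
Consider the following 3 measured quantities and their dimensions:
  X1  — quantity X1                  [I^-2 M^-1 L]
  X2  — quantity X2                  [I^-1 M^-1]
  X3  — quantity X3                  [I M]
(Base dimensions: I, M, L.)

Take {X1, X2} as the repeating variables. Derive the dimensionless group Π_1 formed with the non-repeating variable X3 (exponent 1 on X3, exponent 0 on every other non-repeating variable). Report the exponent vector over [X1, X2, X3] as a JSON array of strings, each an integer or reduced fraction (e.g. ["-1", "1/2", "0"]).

["0", "1", "1"]

Dimensional matrix (I×M×L by X1×X2×X3):
  I: [-2 -1  1]
  M: [-1 -1  1]
  L: [ 1  0  0]
Echelon form has 2 nonzero rows (pivots: X1,X2)
Pivot set = {X1,X2}, free = {X3}
RREF:
  r0: [   1    0    0]
  r1: [   0    1   -1]
  r2: [   0    0    0]
Fix exponent of X3 at 1; solve each RREF row for its pivot's exponent:
  r0: exp(X1) + (0)·1 = 0 ⇒ exp(X1) = 0
  r1: exp(X2) + (-1)·1 = 0 ⇒ exp(X2) = 1
Π_1 = X2 · X3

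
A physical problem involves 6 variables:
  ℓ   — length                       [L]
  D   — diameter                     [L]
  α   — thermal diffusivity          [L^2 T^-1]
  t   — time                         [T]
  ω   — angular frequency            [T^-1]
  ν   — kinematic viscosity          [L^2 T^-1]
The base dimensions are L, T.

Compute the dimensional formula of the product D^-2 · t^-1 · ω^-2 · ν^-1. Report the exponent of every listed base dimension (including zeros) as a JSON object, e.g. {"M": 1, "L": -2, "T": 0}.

Exponent matrix [L,T] × [ℓ,D,α,t,ω,ν]:
  L: [ 1  1  2  0  0  2]
  T: [ 0  0 -1  1 -1 -1]
  [L]: (-2)·1+(-1)·0+(-2)·0+(-1)·2 = -4
  [T]: (-2)·0+(-1)·1+(-2)·-1+(-1)·-1 = 2
⇒ L^-4 T^2

{"L": -4, "T": 2}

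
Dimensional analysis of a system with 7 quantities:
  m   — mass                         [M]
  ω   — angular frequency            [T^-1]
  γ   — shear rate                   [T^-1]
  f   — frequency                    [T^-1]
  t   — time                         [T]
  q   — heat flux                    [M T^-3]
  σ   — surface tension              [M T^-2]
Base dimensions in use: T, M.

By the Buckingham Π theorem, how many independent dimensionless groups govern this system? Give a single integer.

5

Write exponents as rows T,M / cols m,ω,γ,f,t,q,σ:
  T: [ 0 -1 -1 -1  1 -3 -2]
  M: [ 1  0  0  0  0  1  1]
Row reduction gives pivot columns m,ω; rank = 2
Π count = n − r = 7 − 2 = 5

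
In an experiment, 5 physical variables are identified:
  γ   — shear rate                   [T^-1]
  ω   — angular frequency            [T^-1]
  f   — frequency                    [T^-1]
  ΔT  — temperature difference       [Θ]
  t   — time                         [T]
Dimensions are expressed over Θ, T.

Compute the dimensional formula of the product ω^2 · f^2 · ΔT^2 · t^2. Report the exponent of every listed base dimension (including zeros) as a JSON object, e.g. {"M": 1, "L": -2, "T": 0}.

{"Θ": 2, "T": -2}

Exponent matrix [Θ,T] × [γ,ω,f,ΔT,t]:
  Θ: [ 0  0  0  1  0]
  T: [-1 -1 -1  0  1]
  [Θ]: (2)·0+(2)·0+(2)·1+(2)·0 = 2
  [T]: (2)·-1+(2)·-1+(2)·0+(2)·1 = -2
⇒ Θ^2 T^-2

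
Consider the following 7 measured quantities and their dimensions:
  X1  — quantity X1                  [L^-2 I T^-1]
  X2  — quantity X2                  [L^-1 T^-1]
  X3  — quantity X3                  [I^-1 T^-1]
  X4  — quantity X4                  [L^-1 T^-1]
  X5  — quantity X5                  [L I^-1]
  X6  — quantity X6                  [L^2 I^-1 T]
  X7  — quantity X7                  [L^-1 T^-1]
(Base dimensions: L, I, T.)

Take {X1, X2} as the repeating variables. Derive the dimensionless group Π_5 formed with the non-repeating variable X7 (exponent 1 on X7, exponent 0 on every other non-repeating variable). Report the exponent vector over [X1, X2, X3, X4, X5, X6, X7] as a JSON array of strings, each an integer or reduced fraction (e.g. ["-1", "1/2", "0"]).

Write exponents as rows L,I,T / cols X1,X2,X3,X4,X5,X6,X7:
  L: [-2 -1  0 -1  1  2 -1]
  I: [ 1  0 -1  0 -1 -1  0]
  T: [-1 -1 -1 -1  0  1 -1]
Echelon form has 2 nonzero rows (pivots: X1,X2)
Repeat: X1,X2; free: X3,X4,X5,X6,X7
RREF:
  r0: [   1    0   -1    0   -1   -1    0]
  r1: [   0    1    2    1    1    0    1]
  r2: [   0    0    0    0    0    0    0]
Fix exponent of X7 at 1, X3 at 0, X4 at 0, X5 at 0, X6 at 0; solve each RREF row for its pivot's exponent:
  r0: exp(X1) + (0)·1 = 0 ⇒ exp(X1) = 0
  r1: exp(X2) + (1)·1 = 0 ⇒ exp(X2) = -1
Π_5 = X2^-1 · X7

["0", "-1", "0", "0", "0", "0", "1"]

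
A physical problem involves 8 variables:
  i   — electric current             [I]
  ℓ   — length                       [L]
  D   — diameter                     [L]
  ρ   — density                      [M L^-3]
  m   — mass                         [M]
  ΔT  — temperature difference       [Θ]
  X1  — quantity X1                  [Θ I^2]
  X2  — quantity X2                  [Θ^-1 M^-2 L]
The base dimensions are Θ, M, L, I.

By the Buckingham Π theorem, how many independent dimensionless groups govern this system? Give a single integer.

4

Dimensional matrix (Θ×M×L×I by i×ℓ×D×ρ×m×ΔT×X1×X2):
  Θ: [ 0  0  0  0  0  1  1 -1]
  M: [ 0  0  0  1  1  0  0 -2]
  L: [ 0  1  1 -3  0  0  0  1]
  I: [ 1  0  0  0  0  0  2  0]
RREF → pivots at {i,ℓ,ρ,ΔT} ⇒ r = 4
Π count = n − r = 8 − 4 = 4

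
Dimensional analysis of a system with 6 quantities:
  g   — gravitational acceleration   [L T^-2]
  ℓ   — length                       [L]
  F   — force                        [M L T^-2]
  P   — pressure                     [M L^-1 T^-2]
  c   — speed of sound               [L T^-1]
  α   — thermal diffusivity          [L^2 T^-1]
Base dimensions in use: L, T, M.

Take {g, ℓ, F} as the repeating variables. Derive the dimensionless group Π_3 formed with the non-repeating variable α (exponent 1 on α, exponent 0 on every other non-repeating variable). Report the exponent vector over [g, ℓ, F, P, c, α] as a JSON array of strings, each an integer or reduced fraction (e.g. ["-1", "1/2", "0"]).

Exponent matrix [L,T,M] × [g,ℓ,F,P,c,α]:
  L: [ 1  1  1 -1  1  2]
  T: [-2  0 -2 -2 -1 -1]
  M: [ 0  0  1  1  0  0]
Row reduction gives pivot columns g,ℓ,F; rank = 3
Repeat: g,ℓ,F; free: P,c,α
RREF:
  r0: [   1    0    0    0  1/2  1/2]
  r1: [   0    1    0   -2  1/2  3/2]
  r2: [   0    0    1    1    0    0]
Fix exponent of α at 1, P at 0, c at 0; solve each RREF row for its pivot's exponent:
  r0: exp(g) + (1/2)·1 = 0 ⇒ exp(g) = -1/2
  r1: exp(ℓ) + (3/2)·1 = 0 ⇒ exp(ℓ) = -3/2
  r2: exp(F) + (0)·1 = 0 ⇒ exp(F) = 0
Π_3 = g^(-1/2) · ℓ^(-3/2) · α

["-1/2", "-3/2", "0", "0", "0", "1"]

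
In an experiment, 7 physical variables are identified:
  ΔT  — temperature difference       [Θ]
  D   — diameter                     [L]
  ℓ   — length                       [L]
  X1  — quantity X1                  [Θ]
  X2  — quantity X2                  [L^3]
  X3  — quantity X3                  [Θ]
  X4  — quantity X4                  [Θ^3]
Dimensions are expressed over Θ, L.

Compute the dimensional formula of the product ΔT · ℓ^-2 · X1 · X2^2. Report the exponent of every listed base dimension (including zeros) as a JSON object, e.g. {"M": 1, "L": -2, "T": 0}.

Exponent matrix [Θ,L] × [ΔT,D,ℓ,X1,X2,X3,X4]:
  Θ: [ 1  0  0  1  0  1  3]
  L: [ 0  1  1  0  3  0  0]
  [Θ]: (1)·1+(-2)·0+(1)·1+(2)·0 = 2
  [L]: (1)·0+(-2)·1+(1)·0+(2)·3 = 4
⇒ Θ^2 L^4

{"Θ": 2, "L": 4}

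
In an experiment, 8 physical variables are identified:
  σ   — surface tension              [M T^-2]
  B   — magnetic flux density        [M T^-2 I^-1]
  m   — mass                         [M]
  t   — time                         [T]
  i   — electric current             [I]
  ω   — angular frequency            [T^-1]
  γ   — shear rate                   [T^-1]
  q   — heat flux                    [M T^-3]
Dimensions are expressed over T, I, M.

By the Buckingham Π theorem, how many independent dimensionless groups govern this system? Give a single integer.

5

Exponent matrix [T,I,M] × [σ,B,m,t,i,ω,γ,q]:
  T: [-2 -2  0  1  0 -1 -1 -3]
  I: [ 0 -1  0  0  1  0  0  0]
  M: [ 1  1  1  0  0  0  0  1]
Row reduction gives pivot columns σ,B,m; rank = 3
8 vars − rank 3 = 5 Π groups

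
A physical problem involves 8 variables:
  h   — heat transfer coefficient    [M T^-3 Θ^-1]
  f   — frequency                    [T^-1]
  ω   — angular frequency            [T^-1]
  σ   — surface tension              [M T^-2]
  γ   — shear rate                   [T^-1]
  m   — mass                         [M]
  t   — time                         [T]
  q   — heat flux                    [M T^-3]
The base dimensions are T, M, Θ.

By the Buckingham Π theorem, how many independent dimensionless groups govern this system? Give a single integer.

Exponent matrix [T,M,Θ] × [h,f,ω,σ,γ,m,t,q]:
  T: [-3 -1 -1 -2 -1  0  1 -3]
  M: [ 1  0  0  1  0  1  0  1]
  Θ: [-1  0  0  0  0  0  0  0]
RREF → pivots at {h,f,σ} ⇒ r = 3
n=8, r=3 ⇒ 5 dimensionless groups

5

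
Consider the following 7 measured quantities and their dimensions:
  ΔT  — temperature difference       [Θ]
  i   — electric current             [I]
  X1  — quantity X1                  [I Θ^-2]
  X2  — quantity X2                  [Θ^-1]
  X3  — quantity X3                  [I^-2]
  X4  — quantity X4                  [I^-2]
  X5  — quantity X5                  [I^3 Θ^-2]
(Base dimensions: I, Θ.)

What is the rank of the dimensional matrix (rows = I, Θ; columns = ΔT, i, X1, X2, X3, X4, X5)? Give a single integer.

2

Exponent matrix [I,Θ] × [ΔT,i,X1,X2,X3,X4,X5]:
  I: [ 0  1  1  0 -2 -2  3]
  Θ: [ 1  0 -2 -1  0  0 -2]
RREF → pivots at {ΔT,i} ⇒ r = 2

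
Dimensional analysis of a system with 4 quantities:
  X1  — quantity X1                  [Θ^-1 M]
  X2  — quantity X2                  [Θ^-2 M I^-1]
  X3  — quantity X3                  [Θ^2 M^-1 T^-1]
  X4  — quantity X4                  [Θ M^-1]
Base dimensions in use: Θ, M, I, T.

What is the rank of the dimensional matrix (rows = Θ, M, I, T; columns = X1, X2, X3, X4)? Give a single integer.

Dimensional matrix (Θ×M×I×T by X1×X2×X3×X4):
  Θ: [-1 -2  2  1]
  M: [ 1  1 -1 -1]
  I: [ 0 -1  0  0]
  T: [ 0  0 -1  0]
RREF → pivots at {X1,X2,X3} ⇒ r = 3

3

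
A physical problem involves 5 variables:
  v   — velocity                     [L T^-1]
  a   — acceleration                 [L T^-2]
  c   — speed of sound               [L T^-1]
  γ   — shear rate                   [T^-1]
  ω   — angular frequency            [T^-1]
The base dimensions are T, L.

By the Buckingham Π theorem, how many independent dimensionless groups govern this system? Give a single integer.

3

Write exponents as rows T,L / cols v,a,c,γ,ω:
  T: [-1 -2 -1 -1 -1]
  L: [ 1  1  1  0  0]
Row reduction gives pivot columns v,a; rank = 2
5 vars − rank 2 = 3 Π groups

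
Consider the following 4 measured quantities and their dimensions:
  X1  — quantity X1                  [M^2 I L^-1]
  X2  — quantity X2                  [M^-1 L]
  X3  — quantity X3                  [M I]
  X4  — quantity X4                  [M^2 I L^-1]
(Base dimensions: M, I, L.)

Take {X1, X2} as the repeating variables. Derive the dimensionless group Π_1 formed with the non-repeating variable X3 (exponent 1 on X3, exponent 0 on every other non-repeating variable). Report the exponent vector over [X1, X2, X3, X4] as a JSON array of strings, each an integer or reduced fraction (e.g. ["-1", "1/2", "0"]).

["-1", "-1", "1", "0"]

Write exponents as rows M,I,L / cols X1,X2,X3,X4:
  M: [ 2 -1  1  2]
  I: [ 1  0  1  1]
  L: [-1  1  0 -1]
RREF → pivots at {X1,X2} ⇒ r = 2
Repeat: X1,X2; free: X3,X4
RREF:
  r0: [   1    0    1    1]
  r1: [   0    1    1    0]
  r2: [   0    0    0    0]
Fix exponent of X3 at 1, X4 at 0; solve each RREF row for its pivot's exponent:
  r0: exp(X1) + (1)·1 = 0 ⇒ exp(X1) = -1
  r1: exp(X2) + (1)·1 = 0 ⇒ exp(X2) = -1
Π_1 = X1^-1 · X2^-1 · X3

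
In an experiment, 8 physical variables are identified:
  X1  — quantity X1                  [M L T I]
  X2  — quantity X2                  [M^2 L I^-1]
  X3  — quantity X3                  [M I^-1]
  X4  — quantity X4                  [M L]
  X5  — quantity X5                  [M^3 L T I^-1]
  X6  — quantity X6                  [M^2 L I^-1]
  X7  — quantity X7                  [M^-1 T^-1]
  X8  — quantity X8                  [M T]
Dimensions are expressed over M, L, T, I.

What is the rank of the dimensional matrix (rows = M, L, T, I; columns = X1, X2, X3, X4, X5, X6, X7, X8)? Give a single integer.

Write exponents as rows M,L,T,I / cols X1,X2,X3,X4,X5,X6,X7,X8:
  M: [ 1  2  1  1  3  2 -1  1]
  L: [ 1  1  0  1  1  1  0  0]
  T: [ 1  0  0  0  1  0 -1  1]
  I: [ 1 -1 -1  0 -1 -1  0  0]
Row reduction gives pivot columns X1,X2,X3; rank = 3

3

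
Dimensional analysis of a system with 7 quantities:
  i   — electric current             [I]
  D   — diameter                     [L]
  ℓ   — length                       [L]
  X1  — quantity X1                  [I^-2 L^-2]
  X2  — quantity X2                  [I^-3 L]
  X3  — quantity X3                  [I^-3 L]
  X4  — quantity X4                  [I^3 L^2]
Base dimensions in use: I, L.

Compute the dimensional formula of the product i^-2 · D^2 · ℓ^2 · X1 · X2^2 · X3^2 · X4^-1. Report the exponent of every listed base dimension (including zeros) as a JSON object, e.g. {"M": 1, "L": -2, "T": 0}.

{"I": -19, "L": 4}

Write exponents as rows I,L / cols i,D,ℓ,X1,X2,X3,X4:
  I: [ 1  0  0 -2 -3 -3  3]
  L: [ 0  1  1 -2  1  1  2]
  [I]: (-2)·1+(2)·0+(2)·0+(1)·-2+(2)·-3+(2)·-3+(-1)·3 = -19
  [L]: (-2)·0+(2)·1+(2)·1+(1)·-2+(2)·1+(2)·1+(-1)·2 = 4
⇒ I^-19 L^4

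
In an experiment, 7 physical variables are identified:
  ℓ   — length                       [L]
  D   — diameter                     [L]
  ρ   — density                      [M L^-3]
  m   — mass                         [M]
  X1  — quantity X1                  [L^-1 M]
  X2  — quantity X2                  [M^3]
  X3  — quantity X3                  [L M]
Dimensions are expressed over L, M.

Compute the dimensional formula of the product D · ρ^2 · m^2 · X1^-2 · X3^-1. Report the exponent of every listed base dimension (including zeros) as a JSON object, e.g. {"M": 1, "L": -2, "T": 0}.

{"L": -4, "M": 1}

Write exponents as rows L,M / cols ℓ,D,ρ,m,X1,X2,X3:
  L: [ 1  1 -3  0 -1  0  1]
  M: [ 0  0  1  1  1  3  1]
  [L]: (1)·1+(2)·-3+(2)·0+(-2)·-1+(-1)·1 = -4
  [M]: (1)·0+(2)·1+(2)·1+(-2)·1+(-1)·1 = 1
⇒ L^-4 M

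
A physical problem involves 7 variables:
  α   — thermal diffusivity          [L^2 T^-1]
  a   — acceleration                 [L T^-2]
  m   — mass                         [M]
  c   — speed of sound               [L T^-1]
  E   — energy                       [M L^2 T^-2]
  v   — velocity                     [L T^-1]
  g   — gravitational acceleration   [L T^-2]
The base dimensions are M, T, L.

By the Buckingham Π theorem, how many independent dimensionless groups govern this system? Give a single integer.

4

Exponent matrix [M,T,L] × [α,a,m,c,E,v,g]:
  M: [ 0  0  1  0  1  0  0]
  T: [-1 -2  0 -1 -2 -1 -2]
  L: [ 2  1  0  1  2  1  1]
Row reduction gives pivot columns α,a,m; rank = 3
Π count = n − r = 7 − 3 = 4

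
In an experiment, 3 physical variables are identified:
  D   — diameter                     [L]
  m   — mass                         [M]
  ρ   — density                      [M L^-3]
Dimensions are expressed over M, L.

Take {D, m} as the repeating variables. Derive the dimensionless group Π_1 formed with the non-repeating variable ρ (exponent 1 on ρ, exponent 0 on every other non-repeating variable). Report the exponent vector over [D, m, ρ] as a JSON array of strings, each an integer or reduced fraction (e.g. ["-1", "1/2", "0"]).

["3", "-1", "1"]

Write exponents as rows M,L / cols D,m,ρ:
  M: [ 0  1  1]
  L: [ 1  0 -3]
Echelon form has 2 nonzero rows (pivots: D,m)
Repeat: D,m; free: ρ
RREF:
  r0: [   1    0   -3]
  r1: [   0    1    1]
Fix exponent of ρ at 1; solve each RREF row for its pivot's exponent:
  r0: exp(D) + (-3)·1 = 0 ⇒ exp(D) = 3
  r1: exp(m) + (1)·1 = 0 ⇒ exp(m) = -1
Π_1 = D^3 · m^-1 · ρ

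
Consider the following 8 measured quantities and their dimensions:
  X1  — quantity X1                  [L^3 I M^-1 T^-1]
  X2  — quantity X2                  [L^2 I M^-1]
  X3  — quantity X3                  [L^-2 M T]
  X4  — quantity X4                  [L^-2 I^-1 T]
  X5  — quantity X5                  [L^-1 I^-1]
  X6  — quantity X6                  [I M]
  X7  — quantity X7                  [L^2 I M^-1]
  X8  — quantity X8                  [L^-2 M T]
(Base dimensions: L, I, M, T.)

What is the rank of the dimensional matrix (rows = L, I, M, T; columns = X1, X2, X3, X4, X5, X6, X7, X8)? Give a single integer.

3

Exponent matrix [L,I,M,T] × [X1,X2,X3,X4,X5,X6,X7,X8]:
  L: [ 3  2 -2 -2 -1  0  2 -2]
  I: [ 1  1  0 -1 -1  1  1  0]
  M: [-1 -1  1  0  0  1 -1  1]
  T: [-1  0  1  1  0  0  0  1]
RREF → pivots at {X1,X2,X3} ⇒ r = 3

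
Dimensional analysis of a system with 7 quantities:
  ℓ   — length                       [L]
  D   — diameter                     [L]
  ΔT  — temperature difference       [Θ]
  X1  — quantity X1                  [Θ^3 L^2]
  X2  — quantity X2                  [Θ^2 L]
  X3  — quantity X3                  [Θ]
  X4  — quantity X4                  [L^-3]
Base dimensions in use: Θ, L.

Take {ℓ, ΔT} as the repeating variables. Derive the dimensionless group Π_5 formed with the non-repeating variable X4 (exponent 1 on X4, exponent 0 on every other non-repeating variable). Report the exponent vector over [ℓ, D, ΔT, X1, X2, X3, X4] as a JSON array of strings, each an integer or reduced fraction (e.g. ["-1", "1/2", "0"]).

Dimensional matrix (Θ×L by ℓ×D×ΔT×X1×X2×X3×X4):
  Θ: [ 0  0  1  3  2  1  0]
  L: [ 1  1  0  2  1  0 -3]
RREF → pivots at {ℓ,ΔT} ⇒ r = 2
Repeat: ℓ,ΔT; free: D,X1,X2,X3,X4
RREF:
  r0: [   1    1    0    2    1    0   -3]
  r1: [   0    0    1    3    2    1    0]
Fix exponent of X4 at 1, D at 0, X1 at 0, X2 at 0, X3 at 0; solve each RREF row for its pivot's exponent:
  r0: exp(ℓ) + (-3)·1 = 0 ⇒ exp(ℓ) = 3
  r1: exp(ΔT) + (0)·1 = 0 ⇒ exp(ΔT) = 0
Π_5 = ℓ^3 · X4

["3", "0", "0", "0", "0", "0", "1"]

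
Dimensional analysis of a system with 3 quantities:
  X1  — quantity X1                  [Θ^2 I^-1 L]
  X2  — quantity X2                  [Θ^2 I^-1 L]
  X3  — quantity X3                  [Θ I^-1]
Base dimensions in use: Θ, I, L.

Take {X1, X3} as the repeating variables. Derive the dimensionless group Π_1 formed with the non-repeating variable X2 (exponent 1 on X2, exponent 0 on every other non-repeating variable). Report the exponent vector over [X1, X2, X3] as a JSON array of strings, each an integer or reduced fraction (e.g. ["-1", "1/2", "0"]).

Write exponents as rows Θ,I,L / cols X1,X2,X3:
  Θ: [ 2  2  1]
  I: [-1 -1 -1]
  L: [ 1  1  0]
Row reduction gives pivot columns X1,X3; rank = 2
Pivot set = {X1,X3}, free = {X2}
RREF:
  r0: [   1    1    0]
  r1: [   0    0    1]
  r2: [   0    0    0]
Fix exponent of X2 at 1; solve each RREF row for its pivot's exponent:
  r0: exp(X1) + (1)·1 = 0 ⇒ exp(X1) = -1
  r1: exp(X3) + (0)·1 = 0 ⇒ exp(X3) = 0
Π_1 = X1^-1 · X2

["-1", "1", "0"]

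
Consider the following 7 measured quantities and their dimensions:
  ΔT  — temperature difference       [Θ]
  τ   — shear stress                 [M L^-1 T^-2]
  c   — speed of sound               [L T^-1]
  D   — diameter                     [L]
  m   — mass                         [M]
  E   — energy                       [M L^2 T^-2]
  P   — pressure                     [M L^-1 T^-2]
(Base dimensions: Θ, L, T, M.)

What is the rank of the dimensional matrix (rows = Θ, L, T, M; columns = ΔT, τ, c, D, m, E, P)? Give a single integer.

4

Write exponents as rows Θ,L,T,M / cols ΔT,τ,c,D,m,E,P:
  Θ: [ 1  0  0  0  0  0  0]
  L: [ 0 -1  1  1  0  2 -1]
  T: [ 0 -2 -1  0  0 -2 -2]
  M: [ 0  1  0  0  1  1  1]
Row reduction gives pivot columns ΔT,τ,c,D; rank = 4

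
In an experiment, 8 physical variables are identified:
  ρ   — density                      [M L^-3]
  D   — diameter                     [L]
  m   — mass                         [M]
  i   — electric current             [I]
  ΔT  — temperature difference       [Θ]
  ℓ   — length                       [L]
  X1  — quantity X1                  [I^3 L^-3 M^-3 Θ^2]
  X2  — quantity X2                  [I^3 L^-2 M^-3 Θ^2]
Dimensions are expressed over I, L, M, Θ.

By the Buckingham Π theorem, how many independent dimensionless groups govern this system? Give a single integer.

Dimensional matrix (I×L×M×Θ by ρ×D×m×i×ΔT×ℓ×X1×X2):
  I: [ 0  0  0  1  0  0  3  3]
  L: [-3  1  0  0  0  1 -3 -2]
  M: [ 1  0  1  0  0  0 -3 -3]
  Θ: [ 0  0  0  0  1  0  2  2]
RREF → pivots at {ρ,D,i,ΔT} ⇒ r = 4
Π count = n − r = 8 − 4 = 4

4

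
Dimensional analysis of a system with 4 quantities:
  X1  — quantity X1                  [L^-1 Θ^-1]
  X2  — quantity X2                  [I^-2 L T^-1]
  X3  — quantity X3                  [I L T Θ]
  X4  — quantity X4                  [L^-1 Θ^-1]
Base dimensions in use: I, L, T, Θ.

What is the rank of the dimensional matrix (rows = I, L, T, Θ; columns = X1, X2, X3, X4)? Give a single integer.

3

Write exponents as rows I,L,T,Θ / cols X1,X2,X3,X4:
  I: [ 0 -2  1  0]
  L: [-1  1  1 -1]
  T: [ 0 -1  1  0]
  Θ: [-1  0  1 -1]
RREF → pivots at {X1,X2,X3} ⇒ r = 3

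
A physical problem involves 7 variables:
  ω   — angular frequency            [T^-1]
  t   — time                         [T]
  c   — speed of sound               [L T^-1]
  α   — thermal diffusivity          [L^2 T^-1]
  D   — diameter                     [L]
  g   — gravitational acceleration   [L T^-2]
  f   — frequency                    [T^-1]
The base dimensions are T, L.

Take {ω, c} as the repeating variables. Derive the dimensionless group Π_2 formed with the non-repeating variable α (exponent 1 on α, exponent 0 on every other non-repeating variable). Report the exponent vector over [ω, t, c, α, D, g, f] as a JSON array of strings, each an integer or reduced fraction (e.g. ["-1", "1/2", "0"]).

Write exponents as rows T,L / cols ω,t,c,α,D,g,f:
  T: [-1  1 -1 -1  0 -2 -1]
  L: [ 0  0  1  2  1  1  0]
RREF → pivots at {ω,c} ⇒ r = 2
Repeat: ω,c; free: t,α,D,g,f
RREF:
  r0: [   1   -1    0   -1   -1    1    1]
  r1: [   0    0    1    2    1    1    0]
Fix exponent of α at 1, t at 0, D at 0, g at 0, f at 0; solve each RREF row for its pivot's exponent:
  r0: exp(ω) + (-1)·1 = 0 ⇒ exp(ω) = 1
  r1: exp(c) + (2)·1 = 0 ⇒ exp(c) = -2
Π_2 = ω · c^-2 · α

["1", "0", "-2", "1", "0", "0", "0"]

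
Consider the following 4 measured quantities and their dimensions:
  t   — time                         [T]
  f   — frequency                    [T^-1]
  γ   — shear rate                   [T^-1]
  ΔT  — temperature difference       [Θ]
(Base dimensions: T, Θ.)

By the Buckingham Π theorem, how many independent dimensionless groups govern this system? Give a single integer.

2

Exponent matrix [T,Θ] × [t,f,γ,ΔT]:
  T: [ 1 -1 -1  0]
  Θ: [ 0  0  0  1]
Echelon form has 2 nonzero rows (pivots: t,ΔT)
Π count = n − r = 4 − 2 = 2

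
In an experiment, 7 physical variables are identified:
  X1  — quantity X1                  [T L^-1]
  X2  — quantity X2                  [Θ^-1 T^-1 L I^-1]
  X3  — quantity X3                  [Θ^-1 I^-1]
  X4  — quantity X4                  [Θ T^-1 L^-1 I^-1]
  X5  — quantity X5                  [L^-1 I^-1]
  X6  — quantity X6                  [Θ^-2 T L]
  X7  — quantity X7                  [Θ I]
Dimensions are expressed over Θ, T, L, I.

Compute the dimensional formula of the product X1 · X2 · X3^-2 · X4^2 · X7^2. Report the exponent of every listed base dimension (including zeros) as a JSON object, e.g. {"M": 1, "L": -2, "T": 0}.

{"Θ": 5, "T": -2, "L": -2, "I": 1}

Exponent matrix [Θ,T,L,I] × [X1,X2,X3,X4,X5,X6,X7]:
  Θ: [ 0 -1 -1  1  0 -2  1]
  T: [ 1 -1  0 -1  0  1  0]
  L: [-1  1  0 -1 -1  1  0]
  I: [ 0 -1 -1 -1 -1  0  1]
  [Θ]: (1)·0+(1)·-1+(-2)·-1+(2)·1+(2)·1 = 5
  [T]: (1)·1+(1)·-1+(-2)·0+(2)·-1+(2)·0 = -2
  [L]: (1)·-1+(1)·1+(-2)·0+(2)·-1+(2)·0 = -2
  [I]: (1)·0+(1)·-1+(-2)·-1+(2)·-1+(2)·1 = 1
⇒ Θ^5 T^-2 L^-2 I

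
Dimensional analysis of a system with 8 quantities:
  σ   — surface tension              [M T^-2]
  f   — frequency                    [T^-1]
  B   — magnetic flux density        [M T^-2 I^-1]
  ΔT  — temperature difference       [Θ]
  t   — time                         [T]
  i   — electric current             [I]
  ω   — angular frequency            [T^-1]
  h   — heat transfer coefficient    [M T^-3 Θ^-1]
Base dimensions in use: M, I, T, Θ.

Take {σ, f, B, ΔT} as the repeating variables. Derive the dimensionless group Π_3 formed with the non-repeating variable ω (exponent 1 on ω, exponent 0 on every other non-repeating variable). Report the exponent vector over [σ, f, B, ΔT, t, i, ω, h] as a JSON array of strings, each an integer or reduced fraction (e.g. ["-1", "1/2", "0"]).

Dimensional matrix (M×I×T×Θ by σ×f×B×ΔT×t×i×ω×h):
  M: [ 1  0  1  0  0  0  0  1]
  I: [ 0  0 -1  0  0  1  0  0]
  T: [-2 -1 -2  0  1  0 -1 -3]
  Θ: [ 0  0  0  1  0  0  0 -1]
RREF → pivots at {σ,f,B,ΔT} ⇒ r = 4
Repeat: σ,f,B,ΔT; free: t,i,ω,h
RREF:
  r0: [   1    0    0    0    0    1    0    1]
  r1: [   0    1    0    0   -1    0    1    1]
  r2: [   0    0    1    0    0   -1    0    0]
  r3: [   0    0    0    1    0    0    0   -1]
Fix exponent of ω at 1, t at 0, i at 0, h at 0; solve each RREF row for its pivot's exponent:
  r0: exp(σ) + (0)·1 = 0 ⇒ exp(σ) = 0
  r1: exp(f) + (1)·1 = 0 ⇒ exp(f) = -1
  r2: exp(B) + (0)·1 = 0 ⇒ exp(B) = 0
  r3: exp(ΔT) + (0)·1 = 0 ⇒ exp(ΔT) = 0
Π_3 = f^-1 · ω

["0", "-1", "0", "0", "0", "0", "1", "0"]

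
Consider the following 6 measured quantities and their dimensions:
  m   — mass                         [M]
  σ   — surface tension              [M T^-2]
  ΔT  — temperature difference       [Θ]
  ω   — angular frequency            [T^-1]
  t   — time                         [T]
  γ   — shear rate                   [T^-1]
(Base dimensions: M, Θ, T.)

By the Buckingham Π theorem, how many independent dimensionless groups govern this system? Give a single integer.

3

Exponent matrix [M,Θ,T] × [m,σ,ΔT,ω,t,γ]:
  M: [ 1  1  0  0  0  0]
  Θ: [ 0  0  1  0  0  0]
  T: [ 0 -2  0 -1  1 -1]
Row reduction gives pivot columns m,σ,ΔT; rank = 3
6 vars − rank 3 = 3 Π groups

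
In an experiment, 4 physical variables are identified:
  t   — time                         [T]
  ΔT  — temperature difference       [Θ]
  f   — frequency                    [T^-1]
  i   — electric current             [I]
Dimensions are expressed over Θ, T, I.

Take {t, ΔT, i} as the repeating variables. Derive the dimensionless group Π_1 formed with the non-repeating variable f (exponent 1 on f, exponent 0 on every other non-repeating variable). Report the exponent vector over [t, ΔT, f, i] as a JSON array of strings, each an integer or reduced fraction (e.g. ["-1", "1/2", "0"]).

["1", "0", "1", "0"]

Exponent matrix [Θ,T,I] × [t,ΔT,f,i]:
  Θ: [ 0  1  0  0]
  T: [ 1  0 -1  0]
  I: [ 0  0  0  1]
RREF → pivots at {t,ΔT,i} ⇒ r = 3
Repeat: t,ΔT,i; free: f
RREF:
  r0: [   1    0   -1    0]
  r1: [   0    1    0    0]
  r2: [   0    0    0    1]
Fix exponent of f at 1; solve each RREF row for its pivot's exponent:
  r0: exp(t) + (-1)·1 = 0 ⇒ exp(t) = 1
  r1: exp(ΔT) + (0)·1 = 0 ⇒ exp(ΔT) = 0
  r2: exp(i) + (0)·1 = 0 ⇒ exp(i) = 0
Π_1 = t · f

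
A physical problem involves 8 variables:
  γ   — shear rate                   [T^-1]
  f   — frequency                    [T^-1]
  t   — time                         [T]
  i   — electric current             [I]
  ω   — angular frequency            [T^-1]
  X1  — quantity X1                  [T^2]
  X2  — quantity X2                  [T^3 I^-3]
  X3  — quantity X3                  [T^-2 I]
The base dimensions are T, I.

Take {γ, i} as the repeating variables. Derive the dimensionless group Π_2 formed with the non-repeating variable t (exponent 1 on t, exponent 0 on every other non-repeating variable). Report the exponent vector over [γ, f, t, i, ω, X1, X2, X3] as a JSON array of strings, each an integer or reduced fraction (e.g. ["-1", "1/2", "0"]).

Dimensional matrix (T×I by γ×f×t×i×ω×X1×X2×X3):
  T: [-1 -1  1  0 -1  2  3 -2]
  I: [ 0  0  0  1  0  0 -3  1]
Echelon form has 2 nonzero rows (pivots: γ,i)
Repeat: γ,i; free: f,t,ω,X1,X2,X3
RREF:
  r0: [   1    1   -1    0    1   -2   -3    2]
  r1: [   0    0    0    1    0    0   -3    1]
Fix exponent of t at 1, f at 0, ω at 0, X1 at 0, X2 at 0, X3 at 0; solve each RREF row for its pivot's exponent:
  r0: exp(γ) + (-1)·1 = 0 ⇒ exp(γ) = 1
  r1: exp(i) + (0)·1 = 0 ⇒ exp(i) = 0
Π_2 = γ · t

["1", "0", "1", "0", "0", "0", "0", "0"]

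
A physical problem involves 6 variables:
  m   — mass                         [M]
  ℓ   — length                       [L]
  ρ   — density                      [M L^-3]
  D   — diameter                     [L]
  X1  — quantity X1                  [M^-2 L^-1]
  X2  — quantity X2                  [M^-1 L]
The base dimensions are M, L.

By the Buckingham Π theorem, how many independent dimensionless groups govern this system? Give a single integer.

4

Exponent matrix [M,L] × [m,ℓ,ρ,D,X1,X2]:
  M: [ 1  0  1  0 -2 -1]
  L: [ 0  1 -3  1 -1  1]
RREF → pivots at {m,ℓ} ⇒ r = 2
n=6, r=2 ⇒ 4 dimensionless groups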